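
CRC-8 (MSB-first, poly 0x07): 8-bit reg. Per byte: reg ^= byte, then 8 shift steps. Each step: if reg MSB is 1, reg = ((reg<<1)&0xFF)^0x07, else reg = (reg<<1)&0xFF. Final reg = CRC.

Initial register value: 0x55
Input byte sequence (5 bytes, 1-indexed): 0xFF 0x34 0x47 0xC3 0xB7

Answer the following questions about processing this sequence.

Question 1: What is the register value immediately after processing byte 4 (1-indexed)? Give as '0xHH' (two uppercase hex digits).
After byte 1 (0xFF): reg=0x5F
After byte 2 (0x34): reg=0x16
After byte 3 (0x47): reg=0xB0
After byte 4 (0xC3): reg=0x5E

Answer: 0x5E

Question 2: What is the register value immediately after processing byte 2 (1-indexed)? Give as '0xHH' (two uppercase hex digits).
After byte 1 (0xFF): reg=0x5F
After byte 2 (0x34): reg=0x16

Answer: 0x16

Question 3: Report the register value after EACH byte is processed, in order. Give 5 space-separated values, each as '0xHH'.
0x5F 0x16 0xB0 0x5E 0x91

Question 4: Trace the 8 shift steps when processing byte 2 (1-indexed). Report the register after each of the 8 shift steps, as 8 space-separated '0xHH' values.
After byte 1 (0xFF): reg=0x5F
Register before byte 2: 0x5F
After XOR with byte 0x34: 0x6B

Answer: 0xD6 0xAB 0x51 0xA2 0x43 0x86 0x0B 0x16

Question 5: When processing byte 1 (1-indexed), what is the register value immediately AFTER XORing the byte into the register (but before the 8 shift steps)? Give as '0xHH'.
Register before byte 1: 0x55
Byte 1: 0xFF
0x55 XOR 0xFF = 0xAA

Answer: 0xAA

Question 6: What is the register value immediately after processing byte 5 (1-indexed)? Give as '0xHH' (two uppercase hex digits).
After byte 1 (0xFF): reg=0x5F
After byte 2 (0x34): reg=0x16
After byte 3 (0x47): reg=0xB0
After byte 4 (0xC3): reg=0x5E
After byte 5 (0xB7): reg=0x91

Answer: 0x91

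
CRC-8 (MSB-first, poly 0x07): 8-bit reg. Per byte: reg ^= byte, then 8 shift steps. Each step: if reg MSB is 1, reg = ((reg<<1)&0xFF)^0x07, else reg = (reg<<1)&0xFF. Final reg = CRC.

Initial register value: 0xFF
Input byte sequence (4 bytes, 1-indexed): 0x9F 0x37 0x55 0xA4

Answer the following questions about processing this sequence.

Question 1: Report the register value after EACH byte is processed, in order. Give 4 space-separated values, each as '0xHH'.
0x27 0x70 0xFB 0x9A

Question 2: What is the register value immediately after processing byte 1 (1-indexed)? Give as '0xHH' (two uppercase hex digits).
After byte 1 (0x9F): reg=0x27

Answer: 0x27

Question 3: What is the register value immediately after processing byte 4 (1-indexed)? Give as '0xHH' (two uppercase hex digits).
After byte 1 (0x9F): reg=0x27
After byte 2 (0x37): reg=0x70
After byte 3 (0x55): reg=0xFB
After byte 4 (0xA4): reg=0x9A

Answer: 0x9A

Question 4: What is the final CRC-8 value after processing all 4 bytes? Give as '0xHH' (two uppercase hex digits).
After byte 1 (0x9F): reg=0x27
After byte 2 (0x37): reg=0x70
After byte 3 (0x55): reg=0xFB
After byte 4 (0xA4): reg=0x9A

Answer: 0x9A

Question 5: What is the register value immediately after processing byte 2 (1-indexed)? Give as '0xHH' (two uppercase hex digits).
Answer: 0x70

Derivation:
After byte 1 (0x9F): reg=0x27
After byte 2 (0x37): reg=0x70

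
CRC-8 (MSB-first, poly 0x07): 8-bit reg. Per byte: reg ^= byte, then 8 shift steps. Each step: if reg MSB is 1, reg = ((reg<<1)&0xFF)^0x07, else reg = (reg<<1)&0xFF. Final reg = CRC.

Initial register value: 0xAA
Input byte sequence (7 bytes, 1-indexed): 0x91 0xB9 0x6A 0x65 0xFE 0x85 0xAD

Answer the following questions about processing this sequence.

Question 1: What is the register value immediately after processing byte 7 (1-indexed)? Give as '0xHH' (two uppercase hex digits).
After byte 1 (0x91): reg=0xA1
After byte 2 (0xB9): reg=0x48
After byte 3 (0x6A): reg=0xEE
After byte 4 (0x65): reg=0xB8
After byte 5 (0xFE): reg=0xD5
After byte 6 (0x85): reg=0xB7
After byte 7 (0xAD): reg=0x46

Answer: 0x46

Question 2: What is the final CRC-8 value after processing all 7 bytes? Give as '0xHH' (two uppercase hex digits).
Answer: 0x46

Derivation:
After byte 1 (0x91): reg=0xA1
After byte 2 (0xB9): reg=0x48
After byte 3 (0x6A): reg=0xEE
After byte 4 (0x65): reg=0xB8
After byte 5 (0xFE): reg=0xD5
After byte 6 (0x85): reg=0xB7
After byte 7 (0xAD): reg=0x46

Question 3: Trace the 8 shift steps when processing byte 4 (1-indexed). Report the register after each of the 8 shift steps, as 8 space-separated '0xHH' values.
Answer: 0x11 0x22 0x44 0x88 0x17 0x2E 0x5C 0xB8

Derivation:
After byte 1 (0x91): reg=0xA1
After byte 2 (0xB9): reg=0x48
After byte 3 (0x6A): reg=0xEE
Register before byte 4: 0xEE
After XOR with byte 0x65: 0x8B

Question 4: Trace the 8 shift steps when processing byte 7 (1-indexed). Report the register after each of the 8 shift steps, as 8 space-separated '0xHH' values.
After byte 1 (0x91): reg=0xA1
After byte 2 (0xB9): reg=0x48
After byte 3 (0x6A): reg=0xEE
After byte 4 (0x65): reg=0xB8
After byte 5 (0xFE): reg=0xD5
After byte 6 (0x85): reg=0xB7
Register before byte 7: 0xB7
After XOR with byte 0xAD: 0x1A

Answer: 0x34 0x68 0xD0 0xA7 0x49 0x92 0x23 0x46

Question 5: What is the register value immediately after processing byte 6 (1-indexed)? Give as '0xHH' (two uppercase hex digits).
After byte 1 (0x91): reg=0xA1
After byte 2 (0xB9): reg=0x48
After byte 3 (0x6A): reg=0xEE
After byte 4 (0x65): reg=0xB8
After byte 5 (0xFE): reg=0xD5
After byte 6 (0x85): reg=0xB7

Answer: 0xB7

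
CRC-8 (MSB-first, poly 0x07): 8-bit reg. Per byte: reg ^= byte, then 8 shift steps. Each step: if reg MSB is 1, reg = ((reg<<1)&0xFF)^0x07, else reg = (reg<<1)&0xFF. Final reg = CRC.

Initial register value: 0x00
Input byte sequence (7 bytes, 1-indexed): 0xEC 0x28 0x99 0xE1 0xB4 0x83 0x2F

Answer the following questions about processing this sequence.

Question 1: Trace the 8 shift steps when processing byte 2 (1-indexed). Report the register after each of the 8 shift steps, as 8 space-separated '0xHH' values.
Answer: 0x43 0x86 0x0B 0x16 0x2C 0x58 0xB0 0x67

Derivation:
After byte 1 (0xEC): reg=0x8A
Register before byte 2: 0x8A
After XOR with byte 0x28: 0xA2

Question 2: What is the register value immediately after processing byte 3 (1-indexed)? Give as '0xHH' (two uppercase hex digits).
Answer: 0xF4

Derivation:
After byte 1 (0xEC): reg=0x8A
After byte 2 (0x28): reg=0x67
After byte 3 (0x99): reg=0xF4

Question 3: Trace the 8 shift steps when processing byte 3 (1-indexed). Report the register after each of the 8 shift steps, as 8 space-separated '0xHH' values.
After byte 1 (0xEC): reg=0x8A
After byte 2 (0x28): reg=0x67
Register before byte 3: 0x67
After XOR with byte 0x99: 0xFE

Answer: 0xFB 0xF1 0xE5 0xCD 0x9D 0x3D 0x7A 0xF4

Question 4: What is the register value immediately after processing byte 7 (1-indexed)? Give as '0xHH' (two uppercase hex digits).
After byte 1 (0xEC): reg=0x8A
After byte 2 (0x28): reg=0x67
After byte 3 (0x99): reg=0xF4
After byte 4 (0xE1): reg=0x6B
After byte 5 (0xB4): reg=0x13
After byte 6 (0x83): reg=0xF9
After byte 7 (0x2F): reg=0x2C

Answer: 0x2C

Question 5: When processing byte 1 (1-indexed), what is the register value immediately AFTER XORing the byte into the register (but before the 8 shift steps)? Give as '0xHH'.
Register before byte 1: 0x00
Byte 1: 0xEC
0x00 XOR 0xEC = 0xEC

Answer: 0xEC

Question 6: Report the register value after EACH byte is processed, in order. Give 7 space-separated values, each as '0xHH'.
0x8A 0x67 0xF4 0x6B 0x13 0xF9 0x2C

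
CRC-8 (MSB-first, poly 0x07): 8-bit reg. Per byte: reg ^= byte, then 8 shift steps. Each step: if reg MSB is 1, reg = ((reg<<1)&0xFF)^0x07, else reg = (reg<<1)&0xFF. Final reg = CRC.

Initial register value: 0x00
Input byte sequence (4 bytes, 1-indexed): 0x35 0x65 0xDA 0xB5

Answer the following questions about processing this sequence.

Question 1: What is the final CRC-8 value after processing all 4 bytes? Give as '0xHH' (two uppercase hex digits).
Answer: 0xD8

Derivation:
After byte 1 (0x35): reg=0x8B
After byte 2 (0x65): reg=0x84
After byte 3 (0xDA): reg=0x9D
After byte 4 (0xB5): reg=0xD8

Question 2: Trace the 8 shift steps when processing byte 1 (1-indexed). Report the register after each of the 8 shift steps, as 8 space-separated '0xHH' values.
Register before byte 1: 0x00
After XOR with byte 0x35: 0x35

Answer: 0x6A 0xD4 0xAF 0x59 0xB2 0x63 0xC6 0x8B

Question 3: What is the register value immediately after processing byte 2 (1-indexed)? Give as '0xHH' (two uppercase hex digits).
After byte 1 (0x35): reg=0x8B
After byte 2 (0x65): reg=0x84

Answer: 0x84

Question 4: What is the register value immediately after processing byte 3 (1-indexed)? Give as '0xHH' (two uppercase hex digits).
After byte 1 (0x35): reg=0x8B
After byte 2 (0x65): reg=0x84
After byte 3 (0xDA): reg=0x9D

Answer: 0x9D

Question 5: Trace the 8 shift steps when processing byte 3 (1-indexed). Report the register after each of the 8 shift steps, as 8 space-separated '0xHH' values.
After byte 1 (0x35): reg=0x8B
After byte 2 (0x65): reg=0x84
Register before byte 3: 0x84
After XOR with byte 0xDA: 0x5E

Answer: 0xBC 0x7F 0xFE 0xFB 0xF1 0xE5 0xCD 0x9D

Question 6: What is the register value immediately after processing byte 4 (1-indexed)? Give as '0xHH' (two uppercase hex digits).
After byte 1 (0x35): reg=0x8B
After byte 2 (0x65): reg=0x84
After byte 3 (0xDA): reg=0x9D
After byte 4 (0xB5): reg=0xD8

Answer: 0xD8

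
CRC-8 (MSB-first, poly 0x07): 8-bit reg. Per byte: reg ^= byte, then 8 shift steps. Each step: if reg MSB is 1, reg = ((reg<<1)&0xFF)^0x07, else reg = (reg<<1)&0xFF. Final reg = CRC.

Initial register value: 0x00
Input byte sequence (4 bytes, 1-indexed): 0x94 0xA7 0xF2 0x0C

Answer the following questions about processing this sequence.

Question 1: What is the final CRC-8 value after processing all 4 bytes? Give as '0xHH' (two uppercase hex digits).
Answer: 0x4A

Derivation:
After byte 1 (0x94): reg=0xE5
After byte 2 (0xA7): reg=0xC9
After byte 3 (0xF2): reg=0xA1
After byte 4 (0x0C): reg=0x4A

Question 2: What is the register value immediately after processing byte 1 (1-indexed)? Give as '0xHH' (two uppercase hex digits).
After byte 1 (0x94): reg=0xE5

Answer: 0xE5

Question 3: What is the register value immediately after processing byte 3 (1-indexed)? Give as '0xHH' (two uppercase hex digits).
Answer: 0xA1

Derivation:
After byte 1 (0x94): reg=0xE5
After byte 2 (0xA7): reg=0xC9
After byte 3 (0xF2): reg=0xA1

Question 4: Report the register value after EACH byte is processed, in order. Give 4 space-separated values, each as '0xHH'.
0xE5 0xC9 0xA1 0x4A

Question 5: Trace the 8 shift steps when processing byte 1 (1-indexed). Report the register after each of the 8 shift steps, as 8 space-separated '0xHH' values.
Answer: 0x2F 0x5E 0xBC 0x7F 0xFE 0xFB 0xF1 0xE5

Derivation:
Register before byte 1: 0x00
After XOR with byte 0x94: 0x94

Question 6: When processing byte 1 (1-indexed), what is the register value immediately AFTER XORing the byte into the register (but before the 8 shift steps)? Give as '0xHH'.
Register before byte 1: 0x00
Byte 1: 0x94
0x00 XOR 0x94 = 0x94

Answer: 0x94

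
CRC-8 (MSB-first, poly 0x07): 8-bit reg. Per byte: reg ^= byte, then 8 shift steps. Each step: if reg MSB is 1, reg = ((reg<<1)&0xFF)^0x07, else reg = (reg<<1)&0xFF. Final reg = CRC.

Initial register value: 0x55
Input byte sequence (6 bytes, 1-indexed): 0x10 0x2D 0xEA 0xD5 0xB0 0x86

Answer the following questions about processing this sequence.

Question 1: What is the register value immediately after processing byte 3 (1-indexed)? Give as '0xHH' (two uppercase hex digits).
After byte 1 (0x10): reg=0xDC
After byte 2 (0x2D): reg=0xD9
After byte 3 (0xEA): reg=0x99

Answer: 0x99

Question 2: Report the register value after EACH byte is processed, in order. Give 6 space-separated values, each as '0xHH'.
0xDC 0xD9 0x99 0xE3 0xBE 0xA8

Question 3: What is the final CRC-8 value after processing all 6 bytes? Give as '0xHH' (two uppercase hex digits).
After byte 1 (0x10): reg=0xDC
After byte 2 (0x2D): reg=0xD9
After byte 3 (0xEA): reg=0x99
After byte 4 (0xD5): reg=0xE3
After byte 5 (0xB0): reg=0xBE
After byte 6 (0x86): reg=0xA8

Answer: 0xA8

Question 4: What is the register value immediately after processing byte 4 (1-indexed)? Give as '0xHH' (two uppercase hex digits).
Answer: 0xE3

Derivation:
After byte 1 (0x10): reg=0xDC
After byte 2 (0x2D): reg=0xD9
After byte 3 (0xEA): reg=0x99
After byte 4 (0xD5): reg=0xE3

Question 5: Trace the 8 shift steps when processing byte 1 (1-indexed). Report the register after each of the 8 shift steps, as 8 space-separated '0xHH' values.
Answer: 0x8A 0x13 0x26 0x4C 0x98 0x37 0x6E 0xDC

Derivation:
Register before byte 1: 0x55
After XOR with byte 0x10: 0x45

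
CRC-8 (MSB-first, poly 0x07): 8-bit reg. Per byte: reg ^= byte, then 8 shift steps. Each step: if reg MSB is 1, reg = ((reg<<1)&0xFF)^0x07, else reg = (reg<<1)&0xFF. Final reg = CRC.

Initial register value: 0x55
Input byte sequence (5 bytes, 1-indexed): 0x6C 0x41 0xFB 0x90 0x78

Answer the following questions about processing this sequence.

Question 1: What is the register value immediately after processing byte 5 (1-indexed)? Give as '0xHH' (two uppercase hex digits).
After byte 1 (0x6C): reg=0xAF
After byte 2 (0x41): reg=0x84
After byte 3 (0xFB): reg=0x7A
After byte 4 (0x90): reg=0x98
After byte 5 (0x78): reg=0xAE

Answer: 0xAE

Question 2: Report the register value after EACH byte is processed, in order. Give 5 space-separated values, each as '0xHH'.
0xAF 0x84 0x7A 0x98 0xAE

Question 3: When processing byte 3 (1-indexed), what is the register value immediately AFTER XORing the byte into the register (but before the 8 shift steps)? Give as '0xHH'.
Answer: 0x7F

Derivation:
Register before byte 3: 0x84
Byte 3: 0xFB
0x84 XOR 0xFB = 0x7F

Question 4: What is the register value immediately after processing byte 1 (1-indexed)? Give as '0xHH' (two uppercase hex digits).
Answer: 0xAF

Derivation:
After byte 1 (0x6C): reg=0xAF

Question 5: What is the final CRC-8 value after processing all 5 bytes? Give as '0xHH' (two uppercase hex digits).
Answer: 0xAE

Derivation:
After byte 1 (0x6C): reg=0xAF
After byte 2 (0x41): reg=0x84
After byte 3 (0xFB): reg=0x7A
After byte 4 (0x90): reg=0x98
After byte 5 (0x78): reg=0xAE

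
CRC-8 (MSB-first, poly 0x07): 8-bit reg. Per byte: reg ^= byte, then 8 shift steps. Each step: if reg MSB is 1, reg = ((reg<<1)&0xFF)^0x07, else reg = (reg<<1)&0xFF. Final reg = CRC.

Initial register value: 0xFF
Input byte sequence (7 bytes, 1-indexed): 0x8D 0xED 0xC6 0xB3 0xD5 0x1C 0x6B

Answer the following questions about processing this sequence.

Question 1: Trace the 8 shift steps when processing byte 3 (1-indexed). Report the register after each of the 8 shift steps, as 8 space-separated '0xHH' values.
After byte 1 (0x8D): reg=0x59
After byte 2 (0xED): reg=0x05
Register before byte 3: 0x05
After XOR with byte 0xC6: 0xC3

Answer: 0x81 0x05 0x0A 0x14 0x28 0x50 0xA0 0x47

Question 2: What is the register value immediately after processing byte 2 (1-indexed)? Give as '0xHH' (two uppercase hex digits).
Answer: 0x05

Derivation:
After byte 1 (0x8D): reg=0x59
After byte 2 (0xED): reg=0x05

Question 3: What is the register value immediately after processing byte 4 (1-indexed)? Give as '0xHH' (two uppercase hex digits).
After byte 1 (0x8D): reg=0x59
After byte 2 (0xED): reg=0x05
After byte 3 (0xC6): reg=0x47
After byte 4 (0xB3): reg=0xC2

Answer: 0xC2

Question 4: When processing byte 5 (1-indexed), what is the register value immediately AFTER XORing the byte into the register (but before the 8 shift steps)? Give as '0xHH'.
Register before byte 5: 0xC2
Byte 5: 0xD5
0xC2 XOR 0xD5 = 0x17

Answer: 0x17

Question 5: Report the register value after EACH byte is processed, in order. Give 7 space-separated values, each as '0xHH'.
0x59 0x05 0x47 0xC2 0x65 0x68 0x09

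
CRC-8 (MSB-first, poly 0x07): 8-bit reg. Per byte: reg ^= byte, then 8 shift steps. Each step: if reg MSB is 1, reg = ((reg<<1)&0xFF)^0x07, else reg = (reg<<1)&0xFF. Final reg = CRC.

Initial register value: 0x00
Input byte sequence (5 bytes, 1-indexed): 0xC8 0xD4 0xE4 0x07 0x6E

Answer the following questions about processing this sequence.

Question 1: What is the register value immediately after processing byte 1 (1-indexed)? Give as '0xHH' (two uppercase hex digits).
After byte 1 (0xC8): reg=0x76

Answer: 0x76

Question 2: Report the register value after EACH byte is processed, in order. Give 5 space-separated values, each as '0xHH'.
0x76 0x67 0x80 0x9C 0xD0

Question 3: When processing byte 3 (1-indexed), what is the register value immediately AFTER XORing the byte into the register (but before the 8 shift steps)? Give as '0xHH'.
Register before byte 3: 0x67
Byte 3: 0xE4
0x67 XOR 0xE4 = 0x83

Answer: 0x83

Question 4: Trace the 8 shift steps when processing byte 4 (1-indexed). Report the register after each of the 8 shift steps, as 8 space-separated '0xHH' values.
Answer: 0x09 0x12 0x24 0x48 0x90 0x27 0x4E 0x9C

Derivation:
After byte 1 (0xC8): reg=0x76
After byte 2 (0xD4): reg=0x67
After byte 3 (0xE4): reg=0x80
Register before byte 4: 0x80
After XOR with byte 0x07: 0x87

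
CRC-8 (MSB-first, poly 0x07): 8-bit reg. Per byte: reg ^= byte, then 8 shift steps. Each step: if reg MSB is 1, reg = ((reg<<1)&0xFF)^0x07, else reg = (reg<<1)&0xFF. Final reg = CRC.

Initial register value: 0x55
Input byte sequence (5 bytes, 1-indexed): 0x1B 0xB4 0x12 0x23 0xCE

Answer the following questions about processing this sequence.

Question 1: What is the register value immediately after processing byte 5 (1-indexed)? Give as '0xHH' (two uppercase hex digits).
Answer: 0xDB

Derivation:
After byte 1 (0x1B): reg=0xED
After byte 2 (0xB4): reg=0x88
After byte 3 (0x12): reg=0xCF
After byte 4 (0x23): reg=0x8A
After byte 5 (0xCE): reg=0xDB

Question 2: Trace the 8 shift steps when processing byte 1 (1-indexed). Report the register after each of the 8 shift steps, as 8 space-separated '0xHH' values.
Answer: 0x9C 0x3F 0x7E 0xFC 0xFF 0xF9 0xF5 0xED

Derivation:
Register before byte 1: 0x55
After XOR with byte 0x1B: 0x4E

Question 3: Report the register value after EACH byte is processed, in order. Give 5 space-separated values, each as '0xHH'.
0xED 0x88 0xCF 0x8A 0xDB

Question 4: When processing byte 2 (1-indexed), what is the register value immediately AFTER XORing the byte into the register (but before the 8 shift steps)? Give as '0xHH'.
Register before byte 2: 0xED
Byte 2: 0xB4
0xED XOR 0xB4 = 0x59

Answer: 0x59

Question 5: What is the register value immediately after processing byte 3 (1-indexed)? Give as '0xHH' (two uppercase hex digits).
Answer: 0xCF

Derivation:
After byte 1 (0x1B): reg=0xED
After byte 2 (0xB4): reg=0x88
After byte 3 (0x12): reg=0xCF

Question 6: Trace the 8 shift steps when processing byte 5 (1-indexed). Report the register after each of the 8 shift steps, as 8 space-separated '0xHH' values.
After byte 1 (0x1B): reg=0xED
After byte 2 (0xB4): reg=0x88
After byte 3 (0x12): reg=0xCF
After byte 4 (0x23): reg=0x8A
Register before byte 5: 0x8A
After XOR with byte 0xCE: 0x44

Answer: 0x88 0x17 0x2E 0x5C 0xB8 0x77 0xEE 0xDB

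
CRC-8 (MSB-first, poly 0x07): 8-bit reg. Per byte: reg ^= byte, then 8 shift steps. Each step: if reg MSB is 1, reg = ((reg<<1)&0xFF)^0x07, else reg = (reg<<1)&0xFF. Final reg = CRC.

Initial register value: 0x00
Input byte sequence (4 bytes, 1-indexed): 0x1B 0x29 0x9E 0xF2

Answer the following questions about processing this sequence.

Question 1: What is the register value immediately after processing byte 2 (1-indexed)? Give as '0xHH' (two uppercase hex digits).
After byte 1 (0x1B): reg=0x41
After byte 2 (0x29): reg=0x1F

Answer: 0x1F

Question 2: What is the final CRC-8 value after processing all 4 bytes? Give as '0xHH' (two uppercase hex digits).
Answer: 0x73

Derivation:
After byte 1 (0x1B): reg=0x41
After byte 2 (0x29): reg=0x1F
After byte 3 (0x9E): reg=0x8E
After byte 4 (0xF2): reg=0x73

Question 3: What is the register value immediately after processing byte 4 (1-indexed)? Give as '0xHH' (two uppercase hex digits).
Answer: 0x73

Derivation:
After byte 1 (0x1B): reg=0x41
After byte 2 (0x29): reg=0x1F
After byte 3 (0x9E): reg=0x8E
After byte 4 (0xF2): reg=0x73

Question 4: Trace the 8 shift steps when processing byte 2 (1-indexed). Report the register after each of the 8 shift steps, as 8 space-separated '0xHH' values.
After byte 1 (0x1B): reg=0x41
Register before byte 2: 0x41
After XOR with byte 0x29: 0x68

Answer: 0xD0 0xA7 0x49 0x92 0x23 0x46 0x8C 0x1F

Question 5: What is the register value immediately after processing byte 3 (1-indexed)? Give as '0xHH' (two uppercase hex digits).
Answer: 0x8E

Derivation:
After byte 1 (0x1B): reg=0x41
After byte 2 (0x29): reg=0x1F
After byte 3 (0x9E): reg=0x8E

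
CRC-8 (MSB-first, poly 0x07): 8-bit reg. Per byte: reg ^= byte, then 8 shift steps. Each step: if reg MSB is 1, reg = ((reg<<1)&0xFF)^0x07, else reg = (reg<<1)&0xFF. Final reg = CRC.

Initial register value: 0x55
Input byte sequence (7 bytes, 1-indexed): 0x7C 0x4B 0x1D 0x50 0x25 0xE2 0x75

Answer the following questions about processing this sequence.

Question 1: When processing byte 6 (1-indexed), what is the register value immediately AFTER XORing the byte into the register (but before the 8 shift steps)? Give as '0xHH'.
Register before byte 6: 0xCA
Byte 6: 0xE2
0xCA XOR 0xE2 = 0x28

Answer: 0x28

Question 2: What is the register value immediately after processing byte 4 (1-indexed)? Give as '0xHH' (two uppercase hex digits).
Answer: 0x0B

Derivation:
After byte 1 (0x7C): reg=0xDF
After byte 2 (0x4B): reg=0xE5
After byte 3 (0x1D): reg=0xE6
After byte 4 (0x50): reg=0x0B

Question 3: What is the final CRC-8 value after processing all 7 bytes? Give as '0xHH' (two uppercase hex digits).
Answer: 0x4A

Derivation:
After byte 1 (0x7C): reg=0xDF
After byte 2 (0x4B): reg=0xE5
After byte 3 (0x1D): reg=0xE6
After byte 4 (0x50): reg=0x0B
After byte 5 (0x25): reg=0xCA
After byte 6 (0xE2): reg=0xD8
After byte 7 (0x75): reg=0x4A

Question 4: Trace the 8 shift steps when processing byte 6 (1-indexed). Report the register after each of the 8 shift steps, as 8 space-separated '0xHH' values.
Answer: 0x50 0xA0 0x47 0x8E 0x1B 0x36 0x6C 0xD8

Derivation:
After byte 1 (0x7C): reg=0xDF
After byte 2 (0x4B): reg=0xE5
After byte 3 (0x1D): reg=0xE6
After byte 4 (0x50): reg=0x0B
After byte 5 (0x25): reg=0xCA
Register before byte 6: 0xCA
After XOR with byte 0xE2: 0x28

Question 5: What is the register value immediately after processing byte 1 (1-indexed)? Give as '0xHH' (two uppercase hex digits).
Answer: 0xDF

Derivation:
After byte 1 (0x7C): reg=0xDF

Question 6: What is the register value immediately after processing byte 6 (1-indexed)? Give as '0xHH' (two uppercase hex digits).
Answer: 0xD8

Derivation:
After byte 1 (0x7C): reg=0xDF
After byte 2 (0x4B): reg=0xE5
After byte 3 (0x1D): reg=0xE6
After byte 4 (0x50): reg=0x0B
After byte 5 (0x25): reg=0xCA
After byte 6 (0xE2): reg=0xD8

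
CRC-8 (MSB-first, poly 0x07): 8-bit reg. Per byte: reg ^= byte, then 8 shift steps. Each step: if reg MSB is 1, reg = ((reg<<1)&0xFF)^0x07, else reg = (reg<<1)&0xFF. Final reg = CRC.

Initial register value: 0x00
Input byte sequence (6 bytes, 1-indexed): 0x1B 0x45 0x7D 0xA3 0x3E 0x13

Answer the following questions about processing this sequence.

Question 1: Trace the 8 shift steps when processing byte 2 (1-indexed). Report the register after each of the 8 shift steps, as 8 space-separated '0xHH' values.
Answer: 0x08 0x10 0x20 0x40 0x80 0x07 0x0E 0x1C

Derivation:
After byte 1 (0x1B): reg=0x41
Register before byte 2: 0x41
After XOR with byte 0x45: 0x04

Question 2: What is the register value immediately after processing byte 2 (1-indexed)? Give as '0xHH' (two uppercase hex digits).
Answer: 0x1C

Derivation:
After byte 1 (0x1B): reg=0x41
After byte 2 (0x45): reg=0x1C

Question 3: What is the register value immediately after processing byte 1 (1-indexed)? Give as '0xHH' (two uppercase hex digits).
After byte 1 (0x1B): reg=0x41

Answer: 0x41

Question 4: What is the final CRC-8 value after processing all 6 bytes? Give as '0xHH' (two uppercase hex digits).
Answer: 0xE0

Derivation:
After byte 1 (0x1B): reg=0x41
After byte 2 (0x45): reg=0x1C
After byte 3 (0x7D): reg=0x20
After byte 4 (0xA3): reg=0x80
After byte 5 (0x3E): reg=0x33
After byte 6 (0x13): reg=0xE0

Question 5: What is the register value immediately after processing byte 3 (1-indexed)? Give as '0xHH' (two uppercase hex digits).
Answer: 0x20

Derivation:
After byte 1 (0x1B): reg=0x41
After byte 2 (0x45): reg=0x1C
After byte 3 (0x7D): reg=0x20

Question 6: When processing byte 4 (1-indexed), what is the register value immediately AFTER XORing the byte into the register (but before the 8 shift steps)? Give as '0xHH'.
Register before byte 4: 0x20
Byte 4: 0xA3
0x20 XOR 0xA3 = 0x83

Answer: 0x83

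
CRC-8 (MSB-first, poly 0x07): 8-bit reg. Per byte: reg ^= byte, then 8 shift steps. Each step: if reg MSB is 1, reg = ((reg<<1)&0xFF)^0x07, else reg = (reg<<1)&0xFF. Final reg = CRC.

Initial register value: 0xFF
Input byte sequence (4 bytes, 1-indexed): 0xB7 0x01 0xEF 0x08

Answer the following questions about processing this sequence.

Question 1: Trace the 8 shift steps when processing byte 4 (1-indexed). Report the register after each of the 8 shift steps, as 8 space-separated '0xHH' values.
After byte 1 (0xB7): reg=0xFF
After byte 2 (0x01): reg=0xF4
After byte 3 (0xEF): reg=0x41
Register before byte 4: 0x41
After XOR with byte 0x08: 0x49

Answer: 0x92 0x23 0x46 0x8C 0x1F 0x3E 0x7C 0xF8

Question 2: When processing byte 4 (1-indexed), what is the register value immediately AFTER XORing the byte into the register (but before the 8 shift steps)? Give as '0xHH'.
Register before byte 4: 0x41
Byte 4: 0x08
0x41 XOR 0x08 = 0x49

Answer: 0x49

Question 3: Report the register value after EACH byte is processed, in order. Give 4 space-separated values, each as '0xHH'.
0xFF 0xF4 0x41 0xF8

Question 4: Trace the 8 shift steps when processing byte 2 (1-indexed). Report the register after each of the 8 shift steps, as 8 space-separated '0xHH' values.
Answer: 0xFB 0xF1 0xE5 0xCD 0x9D 0x3D 0x7A 0xF4

Derivation:
After byte 1 (0xB7): reg=0xFF
Register before byte 2: 0xFF
After XOR with byte 0x01: 0xFE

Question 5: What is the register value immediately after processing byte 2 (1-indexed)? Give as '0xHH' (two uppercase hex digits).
Answer: 0xF4

Derivation:
After byte 1 (0xB7): reg=0xFF
After byte 2 (0x01): reg=0xF4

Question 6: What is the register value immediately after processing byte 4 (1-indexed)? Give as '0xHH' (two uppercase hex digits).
Answer: 0xF8

Derivation:
After byte 1 (0xB7): reg=0xFF
After byte 2 (0x01): reg=0xF4
After byte 3 (0xEF): reg=0x41
After byte 4 (0x08): reg=0xF8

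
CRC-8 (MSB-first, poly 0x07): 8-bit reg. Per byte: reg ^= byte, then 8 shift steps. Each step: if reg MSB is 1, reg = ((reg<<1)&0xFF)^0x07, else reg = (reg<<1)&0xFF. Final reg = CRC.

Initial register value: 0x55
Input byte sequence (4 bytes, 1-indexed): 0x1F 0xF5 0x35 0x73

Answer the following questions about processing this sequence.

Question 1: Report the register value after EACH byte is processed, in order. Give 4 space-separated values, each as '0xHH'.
0xF1 0x1C 0xDF 0x4D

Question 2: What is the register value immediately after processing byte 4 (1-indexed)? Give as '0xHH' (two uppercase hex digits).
After byte 1 (0x1F): reg=0xF1
After byte 2 (0xF5): reg=0x1C
After byte 3 (0x35): reg=0xDF
After byte 4 (0x73): reg=0x4D

Answer: 0x4D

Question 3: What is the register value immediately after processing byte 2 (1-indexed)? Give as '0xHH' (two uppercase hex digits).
Answer: 0x1C

Derivation:
After byte 1 (0x1F): reg=0xF1
After byte 2 (0xF5): reg=0x1C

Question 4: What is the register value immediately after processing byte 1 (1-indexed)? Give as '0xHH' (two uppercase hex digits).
Answer: 0xF1

Derivation:
After byte 1 (0x1F): reg=0xF1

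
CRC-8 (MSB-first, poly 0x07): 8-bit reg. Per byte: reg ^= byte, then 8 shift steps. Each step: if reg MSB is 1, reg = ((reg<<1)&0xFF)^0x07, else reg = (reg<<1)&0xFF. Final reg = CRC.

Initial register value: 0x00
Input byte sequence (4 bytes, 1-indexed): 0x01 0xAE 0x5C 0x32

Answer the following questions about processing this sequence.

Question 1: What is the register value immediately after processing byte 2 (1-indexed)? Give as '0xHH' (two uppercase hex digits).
After byte 1 (0x01): reg=0x07
After byte 2 (0xAE): reg=0x56

Answer: 0x56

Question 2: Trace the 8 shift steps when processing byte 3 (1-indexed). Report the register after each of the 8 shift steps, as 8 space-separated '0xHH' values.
After byte 1 (0x01): reg=0x07
After byte 2 (0xAE): reg=0x56
Register before byte 3: 0x56
After XOR with byte 0x5C: 0x0A

Answer: 0x14 0x28 0x50 0xA0 0x47 0x8E 0x1B 0x36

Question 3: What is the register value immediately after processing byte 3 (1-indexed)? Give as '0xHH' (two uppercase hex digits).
After byte 1 (0x01): reg=0x07
After byte 2 (0xAE): reg=0x56
After byte 3 (0x5C): reg=0x36

Answer: 0x36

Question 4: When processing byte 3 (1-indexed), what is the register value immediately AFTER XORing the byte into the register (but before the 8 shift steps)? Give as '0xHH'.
Answer: 0x0A

Derivation:
Register before byte 3: 0x56
Byte 3: 0x5C
0x56 XOR 0x5C = 0x0A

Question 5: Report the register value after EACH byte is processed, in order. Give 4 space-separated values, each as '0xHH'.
0x07 0x56 0x36 0x1C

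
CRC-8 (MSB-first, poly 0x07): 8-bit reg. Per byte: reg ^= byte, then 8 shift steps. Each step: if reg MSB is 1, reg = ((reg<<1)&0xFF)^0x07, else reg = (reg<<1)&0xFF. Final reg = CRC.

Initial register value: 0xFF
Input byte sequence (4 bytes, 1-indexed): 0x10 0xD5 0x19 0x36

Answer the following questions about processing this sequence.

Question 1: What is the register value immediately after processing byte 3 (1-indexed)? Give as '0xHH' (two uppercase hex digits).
After byte 1 (0x10): reg=0x83
After byte 2 (0xD5): reg=0xA5
After byte 3 (0x19): reg=0x3D

Answer: 0x3D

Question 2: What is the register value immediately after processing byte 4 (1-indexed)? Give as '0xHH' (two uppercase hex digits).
After byte 1 (0x10): reg=0x83
After byte 2 (0xD5): reg=0xA5
After byte 3 (0x19): reg=0x3D
After byte 4 (0x36): reg=0x31

Answer: 0x31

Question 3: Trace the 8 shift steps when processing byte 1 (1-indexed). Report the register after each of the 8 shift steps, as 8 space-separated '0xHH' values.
Register before byte 1: 0xFF
After XOR with byte 0x10: 0xEF

Answer: 0xD9 0xB5 0x6D 0xDA 0xB3 0x61 0xC2 0x83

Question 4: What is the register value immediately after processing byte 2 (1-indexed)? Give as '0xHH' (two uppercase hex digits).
Answer: 0xA5

Derivation:
After byte 1 (0x10): reg=0x83
After byte 2 (0xD5): reg=0xA5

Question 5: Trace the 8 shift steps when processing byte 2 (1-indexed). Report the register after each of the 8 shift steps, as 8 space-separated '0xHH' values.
After byte 1 (0x10): reg=0x83
Register before byte 2: 0x83
After XOR with byte 0xD5: 0x56

Answer: 0xAC 0x5F 0xBE 0x7B 0xF6 0xEB 0xD1 0xA5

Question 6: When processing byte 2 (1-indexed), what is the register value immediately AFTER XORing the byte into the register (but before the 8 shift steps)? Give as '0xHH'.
Register before byte 2: 0x83
Byte 2: 0xD5
0x83 XOR 0xD5 = 0x56

Answer: 0x56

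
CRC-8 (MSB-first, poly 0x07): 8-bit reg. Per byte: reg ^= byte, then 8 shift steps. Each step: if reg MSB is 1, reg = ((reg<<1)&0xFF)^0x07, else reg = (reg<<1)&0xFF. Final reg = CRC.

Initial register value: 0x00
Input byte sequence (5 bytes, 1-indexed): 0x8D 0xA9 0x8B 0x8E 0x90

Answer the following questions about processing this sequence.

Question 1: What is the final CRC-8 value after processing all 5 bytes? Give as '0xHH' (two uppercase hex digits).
Answer: 0x44

Derivation:
After byte 1 (0x8D): reg=0xAA
After byte 2 (0xA9): reg=0x09
After byte 3 (0x8B): reg=0x87
After byte 4 (0x8E): reg=0x3F
After byte 5 (0x90): reg=0x44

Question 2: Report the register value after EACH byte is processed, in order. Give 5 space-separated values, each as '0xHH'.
0xAA 0x09 0x87 0x3F 0x44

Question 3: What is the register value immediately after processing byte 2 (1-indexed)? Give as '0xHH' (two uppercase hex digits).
After byte 1 (0x8D): reg=0xAA
After byte 2 (0xA9): reg=0x09

Answer: 0x09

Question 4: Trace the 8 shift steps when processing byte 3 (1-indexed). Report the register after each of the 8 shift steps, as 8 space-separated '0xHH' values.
Answer: 0x03 0x06 0x0C 0x18 0x30 0x60 0xC0 0x87

Derivation:
After byte 1 (0x8D): reg=0xAA
After byte 2 (0xA9): reg=0x09
Register before byte 3: 0x09
After XOR with byte 0x8B: 0x82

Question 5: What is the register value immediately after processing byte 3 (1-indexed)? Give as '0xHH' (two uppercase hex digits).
After byte 1 (0x8D): reg=0xAA
After byte 2 (0xA9): reg=0x09
After byte 3 (0x8B): reg=0x87

Answer: 0x87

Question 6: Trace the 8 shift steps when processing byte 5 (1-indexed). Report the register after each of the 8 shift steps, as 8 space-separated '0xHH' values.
Answer: 0x59 0xB2 0x63 0xC6 0x8B 0x11 0x22 0x44

Derivation:
After byte 1 (0x8D): reg=0xAA
After byte 2 (0xA9): reg=0x09
After byte 3 (0x8B): reg=0x87
After byte 4 (0x8E): reg=0x3F
Register before byte 5: 0x3F
After XOR with byte 0x90: 0xAF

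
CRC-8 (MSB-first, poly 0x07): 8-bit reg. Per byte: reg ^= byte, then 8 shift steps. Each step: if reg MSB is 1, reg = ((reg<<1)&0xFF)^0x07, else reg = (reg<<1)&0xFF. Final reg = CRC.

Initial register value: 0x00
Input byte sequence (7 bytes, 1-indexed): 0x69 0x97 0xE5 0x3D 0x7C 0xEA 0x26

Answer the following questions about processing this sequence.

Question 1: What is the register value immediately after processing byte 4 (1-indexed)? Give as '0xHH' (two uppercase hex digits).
Answer: 0xFD

Derivation:
After byte 1 (0x69): reg=0x18
After byte 2 (0x97): reg=0xA4
After byte 3 (0xE5): reg=0xC0
After byte 4 (0x3D): reg=0xFD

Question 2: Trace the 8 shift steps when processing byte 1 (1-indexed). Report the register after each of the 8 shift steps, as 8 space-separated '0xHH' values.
Register before byte 1: 0x00
After XOR with byte 0x69: 0x69

Answer: 0xD2 0xA3 0x41 0x82 0x03 0x06 0x0C 0x18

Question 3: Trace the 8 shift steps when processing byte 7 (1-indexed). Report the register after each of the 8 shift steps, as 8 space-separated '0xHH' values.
Answer: 0x3A 0x74 0xE8 0xD7 0xA9 0x55 0xAA 0x53

Derivation:
After byte 1 (0x69): reg=0x18
After byte 2 (0x97): reg=0xA4
After byte 3 (0xE5): reg=0xC0
After byte 4 (0x3D): reg=0xFD
After byte 5 (0x7C): reg=0x8E
After byte 6 (0xEA): reg=0x3B
Register before byte 7: 0x3B
After XOR with byte 0x26: 0x1D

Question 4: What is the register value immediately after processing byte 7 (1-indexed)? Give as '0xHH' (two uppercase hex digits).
Answer: 0x53

Derivation:
After byte 1 (0x69): reg=0x18
After byte 2 (0x97): reg=0xA4
After byte 3 (0xE5): reg=0xC0
After byte 4 (0x3D): reg=0xFD
After byte 5 (0x7C): reg=0x8E
After byte 6 (0xEA): reg=0x3B
After byte 7 (0x26): reg=0x53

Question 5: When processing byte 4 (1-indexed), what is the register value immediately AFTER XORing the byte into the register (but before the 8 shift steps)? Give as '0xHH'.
Answer: 0xFD

Derivation:
Register before byte 4: 0xC0
Byte 4: 0x3D
0xC0 XOR 0x3D = 0xFD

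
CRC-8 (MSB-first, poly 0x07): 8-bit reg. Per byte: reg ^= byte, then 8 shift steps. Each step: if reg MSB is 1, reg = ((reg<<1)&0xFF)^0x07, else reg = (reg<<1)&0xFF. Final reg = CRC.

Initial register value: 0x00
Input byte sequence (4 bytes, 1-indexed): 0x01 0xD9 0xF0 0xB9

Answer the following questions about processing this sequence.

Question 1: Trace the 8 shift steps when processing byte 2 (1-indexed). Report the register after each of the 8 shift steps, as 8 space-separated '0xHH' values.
After byte 1 (0x01): reg=0x07
Register before byte 2: 0x07
After XOR with byte 0xD9: 0xDE

Answer: 0xBB 0x71 0xE2 0xC3 0x81 0x05 0x0A 0x14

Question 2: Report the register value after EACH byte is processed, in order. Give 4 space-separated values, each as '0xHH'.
0x07 0x14 0xB2 0x31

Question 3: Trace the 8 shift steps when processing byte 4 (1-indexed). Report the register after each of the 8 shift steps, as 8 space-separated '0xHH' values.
After byte 1 (0x01): reg=0x07
After byte 2 (0xD9): reg=0x14
After byte 3 (0xF0): reg=0xB2
Register before byte 4: 0xB2
After XOR with byte 0xB9: 0x0B

Answer: 0x16 0x2C 0x58 0xB0 0x67 0xCE 0x9B 0x31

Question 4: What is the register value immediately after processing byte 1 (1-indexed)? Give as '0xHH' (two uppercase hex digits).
Answer: 0x07

Derivation:
After byte 1 (0x01): reg=0x07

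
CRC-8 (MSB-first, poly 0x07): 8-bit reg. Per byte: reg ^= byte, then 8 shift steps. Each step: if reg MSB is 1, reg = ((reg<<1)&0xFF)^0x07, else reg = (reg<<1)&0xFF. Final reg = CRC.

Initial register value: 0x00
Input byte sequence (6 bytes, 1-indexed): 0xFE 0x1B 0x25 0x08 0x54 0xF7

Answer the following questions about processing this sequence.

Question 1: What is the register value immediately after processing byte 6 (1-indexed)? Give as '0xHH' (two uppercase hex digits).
Answer: 0x49

Derivation:
After byte 1 (0xFE): reg=0xF4
After byte 2 (0x1B): reg=0x83
After byte 3 (0x25): reg=0x7B
After byte 4 (0x08): reg=0x5E
After byte 5 (0x54): reg=0x36
After byte 6 (0xF7): reg=0x49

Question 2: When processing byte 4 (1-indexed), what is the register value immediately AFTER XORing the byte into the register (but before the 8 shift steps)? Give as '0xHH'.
Answer: 0x73

Derivation:
Register before byte 4: 0x7B
Byte 4: 0x08
0x7B XOR 0x08 = 0x73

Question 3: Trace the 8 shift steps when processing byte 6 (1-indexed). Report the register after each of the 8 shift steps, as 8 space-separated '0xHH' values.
After byte 1 (0xFE): reg=0xF4
After byte 2 (0x1B): reg=0x83
After byte 3 (0x25): reg=0x7B
After byte 4 (0x08): reg=0x5E
After byte 5 (0x54): reg=0x36
Register before byte 6: 0x36
After XOR with byte 0xF7: 0xC1

Answer: 0x85 0x0D 0x1A 0x34 0x68 0xD0 0xA7 0x49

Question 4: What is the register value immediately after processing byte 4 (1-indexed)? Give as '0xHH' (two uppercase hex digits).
After byte 1 (0xFE): reg=0xF4
After byte 2 (0x1B): reg=0x83
After byte 3 (0x25): reg=0x7B
After byte 4 (0x08): reg=0x5E

Answer: 0x5E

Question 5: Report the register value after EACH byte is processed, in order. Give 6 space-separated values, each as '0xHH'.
0xF4 0x83 0x7B 0x5E 0x36 0x49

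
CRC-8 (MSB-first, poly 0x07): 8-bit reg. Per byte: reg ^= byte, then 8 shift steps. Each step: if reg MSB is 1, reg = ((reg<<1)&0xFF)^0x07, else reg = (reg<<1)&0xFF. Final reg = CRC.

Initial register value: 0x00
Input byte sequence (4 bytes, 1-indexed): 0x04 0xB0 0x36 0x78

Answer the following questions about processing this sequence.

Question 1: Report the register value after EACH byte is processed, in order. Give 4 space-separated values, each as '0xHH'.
0x1C 0x4D 0x66 0x5A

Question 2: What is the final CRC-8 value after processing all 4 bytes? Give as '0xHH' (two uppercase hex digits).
Answer: 0x5A

Derivation:
After byte 1 (0x04): reg=0x1C
After byte 2 (0xB0): reg=0x4D
After byte 3 (0x36): reg=0x66
After byte 4 (0x78): reg=0x5A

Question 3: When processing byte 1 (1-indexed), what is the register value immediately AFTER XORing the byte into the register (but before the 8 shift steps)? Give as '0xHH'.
Register before byte 1: 0x00
Byte 1: 0x04
0x00 XOR 0x04 = 0x04

Answer: 0x04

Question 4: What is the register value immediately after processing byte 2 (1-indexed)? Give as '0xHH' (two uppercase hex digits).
Answer: 0x4D

Derivation:
After byte 1 (0x04): reg=0x1C
After byte 2 (0xB0): reg=0x4D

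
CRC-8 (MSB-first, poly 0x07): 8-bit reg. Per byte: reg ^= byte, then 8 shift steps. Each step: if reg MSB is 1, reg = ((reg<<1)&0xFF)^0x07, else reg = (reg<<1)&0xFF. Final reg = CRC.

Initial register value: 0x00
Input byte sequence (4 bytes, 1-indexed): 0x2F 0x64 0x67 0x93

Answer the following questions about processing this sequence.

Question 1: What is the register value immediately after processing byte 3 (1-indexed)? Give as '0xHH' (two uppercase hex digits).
After byte 1 (0x2F): reg=0xCD
After byte 2 (0x64): reg=0x56
After byte 3 (0x67): reg=0x97

Answer: 0x97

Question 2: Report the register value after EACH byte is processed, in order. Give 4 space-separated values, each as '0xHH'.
0xCD 0x56 0x97 0x1C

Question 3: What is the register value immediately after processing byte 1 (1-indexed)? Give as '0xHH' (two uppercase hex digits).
After byte 1 (0x2F): reg=0xCD

Answer: 0xCD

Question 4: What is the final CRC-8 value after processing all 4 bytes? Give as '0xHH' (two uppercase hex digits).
After byte 1 (0x2F): reg=0xCD
After byte 2 (0x64): reg=0x56
After byte 3 (0x67): reg=0x97
After byte 4 (0x93): reg=0x1C

Answer: 0x1C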